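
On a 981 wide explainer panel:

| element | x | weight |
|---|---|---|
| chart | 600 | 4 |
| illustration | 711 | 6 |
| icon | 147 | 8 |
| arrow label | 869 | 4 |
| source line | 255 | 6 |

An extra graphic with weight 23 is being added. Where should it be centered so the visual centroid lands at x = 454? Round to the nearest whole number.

x ≈ 448

After adding the extra graphic, total weight = 4 + 6 + 8 + 4 + 6 + 23 = 51.
x: target moment 51×454 = 23154; current 4·600 + 6·711 + 8·147 + 4·869 + 6·255 = 12848; the extra graphic supplies 10306, so x = 10306/23 ≈ 448.09.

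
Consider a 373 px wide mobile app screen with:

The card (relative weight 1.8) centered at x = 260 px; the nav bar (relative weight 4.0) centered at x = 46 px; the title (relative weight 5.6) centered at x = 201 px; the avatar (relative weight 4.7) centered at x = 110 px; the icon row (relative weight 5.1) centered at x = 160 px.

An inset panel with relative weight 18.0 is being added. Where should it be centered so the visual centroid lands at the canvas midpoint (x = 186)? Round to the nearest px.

x ≈ 232

After adding the inset panel, total weight = 1.8 + 4.0 + 5.6 + 4.7 + 5.1 + 18.0 = 39.2.
Along x: (3110.6 + 18.0·x) / 39.2 = 186 (existing moment 1.8·260 + 4.0·46 + 5.6·201 + 4.7·110 + 5.1·160 = 3110.6) ⇒ x = (7291.2 − 3110.6) / 18.0 ≈ 232.26.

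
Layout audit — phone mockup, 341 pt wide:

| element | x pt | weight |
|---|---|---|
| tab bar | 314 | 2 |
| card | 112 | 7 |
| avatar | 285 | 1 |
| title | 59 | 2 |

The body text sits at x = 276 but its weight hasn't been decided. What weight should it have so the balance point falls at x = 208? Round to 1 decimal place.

w ≈ 10.0

Fixed elements: Σw = 2 + 7 + 1 + 2 = 12, Σw·x = 2·314 + 7·112 + 1·285 + 2·59 = 1815.
Set Σw·x/Σw = 208: (1815 + 276w) = 208·(12 + w).
So w = (208·12 − 1815)/(276 − 208) = 681/68 ≈ 10.01.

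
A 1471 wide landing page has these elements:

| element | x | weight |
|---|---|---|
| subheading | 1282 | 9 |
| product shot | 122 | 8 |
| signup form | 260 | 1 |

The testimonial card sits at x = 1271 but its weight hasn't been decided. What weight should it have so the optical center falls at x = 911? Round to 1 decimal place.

Existing Σw = 18 (9 + 8 + 1); existing moment 9·1282 + 8·122 + 1·260 = 12774.
Set Σw·x/Σw = 911: (12774 + 1271w) = 911·(18 + w).
Solving: w = (911·18 − 12774) / (1271 − 911) = 3624 / 360 ≈ 10.07.

w ≈ 10.1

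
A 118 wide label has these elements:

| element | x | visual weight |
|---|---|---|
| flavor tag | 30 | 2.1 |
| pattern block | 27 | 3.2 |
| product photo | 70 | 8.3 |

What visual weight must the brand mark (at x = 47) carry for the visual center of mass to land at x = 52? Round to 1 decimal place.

w ≈ 4.6

Known weights sum to 2.1 + 3.2 + 8.3 = 13.6; their moment is 2.1·30 + 3.2·27 + 8.3·70 = 730.4.
For the centroid to hit 52: (730.4 + w·47) / (13.6 + w) = 52.
So w = (52·13.6 − 730.4)/(47 − 52) = -23.2/-5 ≈ 4.64.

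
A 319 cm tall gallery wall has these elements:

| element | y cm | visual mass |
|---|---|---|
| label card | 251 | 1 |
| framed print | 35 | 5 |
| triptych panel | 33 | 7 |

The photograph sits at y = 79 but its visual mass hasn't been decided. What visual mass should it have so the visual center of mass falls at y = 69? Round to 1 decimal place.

Known weights sum to 1 + 5 + 7 = 13; their moment is 1·251 + 5·35 + 7·33 = 657.
For the centroid to hit 69: (657 + w·79) / (13 + w) = 69.
So w = (69·13 − 657)/(79 − 69) = 240/10 ≈ 24.00.

w ≈ 24.0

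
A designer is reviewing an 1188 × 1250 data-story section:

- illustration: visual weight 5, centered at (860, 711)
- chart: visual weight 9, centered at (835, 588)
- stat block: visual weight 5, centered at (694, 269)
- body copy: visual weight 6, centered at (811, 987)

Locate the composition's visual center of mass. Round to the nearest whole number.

Total weight = 5 + 9 + 5 + 6 = 25.
Σw·x = 5·860 + 9·835 + 5·694 + 6·811 = 20151, so x̄ = 20151/25 ≈ 806.04.
Σw·y = 5·711 + 9·588 + 5·269 + 6·987 = 16114, so ȳ = 16114/25 ≈ 644.56.

(806, 645)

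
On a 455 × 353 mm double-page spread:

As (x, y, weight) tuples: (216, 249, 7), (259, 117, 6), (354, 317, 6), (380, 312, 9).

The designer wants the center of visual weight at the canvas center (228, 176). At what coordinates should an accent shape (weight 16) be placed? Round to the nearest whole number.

New total weight: (7 + 6 + 6 + 9) + 16 = 44.
x: target moment 44×228 = 10032; current 7·216 + 6·259 + 6·354 + 9·380 = 8610; the accent shape supplies 1422, so x = 1422/16 ≈ 88.88.
y: target moment 44×176 = 7744; current 7·249 + 6·117 + 6·317 + 9·312 = 7155; the accent shape supplies 589, so y = 589/16 ≈ 36.81.

(89, 37)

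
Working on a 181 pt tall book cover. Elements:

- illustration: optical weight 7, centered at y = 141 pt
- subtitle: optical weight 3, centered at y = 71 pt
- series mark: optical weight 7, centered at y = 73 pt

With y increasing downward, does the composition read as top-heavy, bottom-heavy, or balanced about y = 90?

Total weight = 7 + 3 + 7 = 17.
y: (7·141 + 3·71 + 7·73) / 17 = 1711 / 17 ≈ 100.65
Since 100.6 is below (larger y than) 90, the composition reads bottom-heavy.

bottom-heavy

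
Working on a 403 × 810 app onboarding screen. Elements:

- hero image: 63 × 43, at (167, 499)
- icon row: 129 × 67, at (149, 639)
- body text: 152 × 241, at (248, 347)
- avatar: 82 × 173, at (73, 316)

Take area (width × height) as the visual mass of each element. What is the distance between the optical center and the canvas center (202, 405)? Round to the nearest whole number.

Areas → weights: hero image 63·43 = 2709, icon row 129·67 = 8643, body text 152·241 = 36632, avatar 82·173 = 14186; Σw = 62170.
Σw·x = 2709·167 + 8643·149 + 36632·248 + 14186·73 = 11860524, so x̄ = 11860524/62170 ≈ 190.78.
Σw·y = 2709·499 + 8643·639 + 36632·347 + 14186·316 = 24068748, so ȳ = 24068748/62170 ≈ 387.14.
Relative to (202, 405): Δ = (-11.22, -17.86); |Δ| = √(-11.22² + -17.86²) ≈ 21.09.

≈ 21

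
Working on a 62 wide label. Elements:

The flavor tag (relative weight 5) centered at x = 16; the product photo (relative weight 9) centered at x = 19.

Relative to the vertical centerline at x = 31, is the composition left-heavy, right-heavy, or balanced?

left-heavy

Weights sum to 5 + 9 = 14.
x-moment: 5·16 + 9·19 = 251; centroid 251/14 ≈ 17.93.
17.9 lies left of the midline 31, so the layout is left-heavy.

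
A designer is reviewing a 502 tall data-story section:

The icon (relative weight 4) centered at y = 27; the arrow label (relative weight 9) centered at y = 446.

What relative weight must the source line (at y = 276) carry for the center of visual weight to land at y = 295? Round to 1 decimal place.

w ≈ 15.1

Existing Σw = 13 (4 + 9); existing moment 4·27 + 9·446 = 4122.
Balance at y = 295 requires (4122 + w·276) / (13 + w) = 295.
Solving: w = (295·13 − 4122) / (276 − 295) = -287 / -19 ≈ 15.11.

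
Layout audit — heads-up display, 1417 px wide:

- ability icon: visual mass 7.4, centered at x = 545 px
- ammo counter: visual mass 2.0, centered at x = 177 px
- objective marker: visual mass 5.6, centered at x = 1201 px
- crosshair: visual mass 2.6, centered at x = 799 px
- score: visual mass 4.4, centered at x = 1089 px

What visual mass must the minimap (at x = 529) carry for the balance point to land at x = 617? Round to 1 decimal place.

Existing Σw = 22.0 (7.4 + 2.0 + 5.6 + 2.6 + 4.4); existing moment 7.4·545 + 2.0·177 + 5.6·1201 + 2.6·799 + 4.4·1089 = 17981.6.
For the centroid to hit 617: (17981.6 + w·529) / (22.0 + w) = 617.
Rearranging, w·(529 − 617) = 617·22.0 − 17981.6 = -4407.6, so w ≈ -4407.6/-88 = 50.09.

w ≈ 50.1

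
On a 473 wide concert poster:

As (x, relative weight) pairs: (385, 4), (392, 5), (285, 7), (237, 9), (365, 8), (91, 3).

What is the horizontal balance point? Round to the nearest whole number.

Weights sum to 4 + 5 + 7 + 9 + 8 + 3 = 36.
Σw·x = 4·385 + 5·392 + 7·285 + 9·237 + 8·365 + 3·91 = 10821, so x̄ = 10821/36 ≈ 300.58.

x ≈ 301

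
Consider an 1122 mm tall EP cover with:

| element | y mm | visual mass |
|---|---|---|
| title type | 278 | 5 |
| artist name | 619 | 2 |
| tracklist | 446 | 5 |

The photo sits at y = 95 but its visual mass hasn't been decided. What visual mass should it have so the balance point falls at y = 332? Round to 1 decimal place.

Fixed elements: Σw = 5 + 2 + 5 = 12, Σw·y = 5·278 + 2·619 + 5·446 = 4858.
For the centroid to hit 332: (4858 + w·95) / (12 + w) = 332.
Solving: w = (332·12 − 4858) / (95 − 332) = -874 / -237 ≈ 3.69.

w ≈ 3.7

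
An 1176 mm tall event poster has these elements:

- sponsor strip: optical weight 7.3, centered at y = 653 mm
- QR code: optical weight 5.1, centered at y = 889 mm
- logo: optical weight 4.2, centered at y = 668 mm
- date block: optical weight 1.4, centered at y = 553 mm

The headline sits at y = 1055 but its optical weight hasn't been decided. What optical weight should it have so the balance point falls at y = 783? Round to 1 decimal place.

w ≈ 4.5

Existing Σw = 18.0 (7.3 + 5.1 + 4.2 + 1.4); existing moment 7.3·653 + 5.1·889 + 4.2·668 + 1.4·553 = 12880.6.
Balance at y = 783 requires (12880.6 + w·1055) / (18.0 + w) = 783.
Solving: w = (783·18.0 − 12880.6) / (1055 − 783) = 1213.4 / 272 ≈ 4.46.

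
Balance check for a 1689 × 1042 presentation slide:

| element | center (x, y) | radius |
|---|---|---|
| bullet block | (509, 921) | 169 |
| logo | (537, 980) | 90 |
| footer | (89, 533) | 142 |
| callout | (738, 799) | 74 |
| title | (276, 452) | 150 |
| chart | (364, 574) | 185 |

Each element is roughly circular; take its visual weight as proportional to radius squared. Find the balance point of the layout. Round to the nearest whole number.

r² weights: bullet block 169² = 28561, logo 90² = 8100, footer 142² = 20164, callout 74² = 5476, title 150² = 22500, chart 185² = 34225. Total = 119026.
x: moment 43391033 / weight 119026 ≈ 364.55
y: moment 79180567 / weight 119026 ≈ 665.24

(365, 665)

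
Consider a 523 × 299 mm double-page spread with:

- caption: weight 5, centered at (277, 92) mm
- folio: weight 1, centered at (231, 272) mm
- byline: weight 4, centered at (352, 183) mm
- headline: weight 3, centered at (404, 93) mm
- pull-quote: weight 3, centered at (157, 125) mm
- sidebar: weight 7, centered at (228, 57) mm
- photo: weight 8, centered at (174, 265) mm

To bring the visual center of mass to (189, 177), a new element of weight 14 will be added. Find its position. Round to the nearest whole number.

(58, 238)

After adding the new element, total weight = 5 + 1 + 4 + 3 + 3 + 7 + 8 + 14 = 45.
x: need Σw·x = 45·189 = 8505. Existing = 5·277 + 1·231 + 4·352 + 3·404 + 3·157 + 7·228 + 8·174 = 7695. Remainder 810 / 14 ≈ 57.86.
y: need Σw·y = 45·177 = 7965. Existing = 5·92 + 1·272 + 4·183 + 3·93 + 3·125 + 7·57 + 8·265 = 4637. Remainder 3328 / 14 ≈ 237.71.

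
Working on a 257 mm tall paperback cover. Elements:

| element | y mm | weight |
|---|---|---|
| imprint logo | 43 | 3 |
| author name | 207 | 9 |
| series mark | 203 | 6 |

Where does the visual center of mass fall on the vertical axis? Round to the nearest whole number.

y ≈ 178

Total weight = 3 + 9 + 6 = 18.
y: (3·43 + 9·207 + 6·203) / 18 = 3210 / 18 ≈ 178.33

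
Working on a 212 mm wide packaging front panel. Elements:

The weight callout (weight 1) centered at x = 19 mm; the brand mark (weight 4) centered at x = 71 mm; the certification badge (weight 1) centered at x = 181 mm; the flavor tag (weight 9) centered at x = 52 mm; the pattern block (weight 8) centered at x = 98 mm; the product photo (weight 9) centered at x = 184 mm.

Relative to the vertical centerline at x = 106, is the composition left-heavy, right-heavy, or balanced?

Total weight = 1 + 4 + 1 + 9 + 8 + 9 = 32.
x: (1·19 + 4·71 + 1·181 + 9·52 + 8·98 + 9·184) / 32 = 3392 / 32 ≈ 106.00
The centroid 106.00 matches the midline at 106, so the layout is balanced.

balanced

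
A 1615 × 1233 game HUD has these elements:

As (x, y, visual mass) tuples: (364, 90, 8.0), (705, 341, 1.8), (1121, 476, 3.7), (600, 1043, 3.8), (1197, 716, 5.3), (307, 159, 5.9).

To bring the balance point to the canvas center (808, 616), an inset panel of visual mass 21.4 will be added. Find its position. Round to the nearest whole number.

New total weight: (8.0 + 1.8 + 3.7 + 3.8 + 5.3 + 5.9) + 21.4 = 49.9.
x: target moment 49.9×808 = 40319.2; current 8.0·364 + 1.8·705 + 3.7·1121 + 3.8·600 + 5.3·1197 + 5.9·307 = 18764.1; the inset panel supplies 21555.1, so x = 21555.1/21.4 ≈ 1007.25.
y: target moment 49.9×616 = 30738.4; current 8.0·90 + 1.8·341 + 3.7·476 + 3.8·1043 + 5.3·716 + 5.9·159 = 11791.3; the inset panel supplies 18947.1, so y = 18947.1/21.4 ≈ 885.38.

(1007, 885)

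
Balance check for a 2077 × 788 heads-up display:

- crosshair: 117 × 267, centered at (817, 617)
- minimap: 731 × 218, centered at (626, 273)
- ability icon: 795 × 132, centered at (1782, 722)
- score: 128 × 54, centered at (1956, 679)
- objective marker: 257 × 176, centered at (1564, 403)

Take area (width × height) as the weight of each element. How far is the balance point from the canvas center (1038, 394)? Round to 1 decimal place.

Areas → weights: crosshair 117·267 = 31239, minimap 731·218 = 159358, ability icon 795·132 = 104940, score 128·54 = 6912, objective marker 257·176 = 45232; Σw = 347681.
x-moment: 31239·817 + 159358·626 + 104940·1782 + 6912·1956 + 45232·1564 = 396546171; centroid 396546171/347681 ≈ 1140.55.
y-moment: 31239·617 + 159358·273 + 104940·722 + 6912·679 + 45232·403 = 161467621; centroid 161467621/347681 ≈ 464.41.
From (1038, 394): dx = 102.55, dy = 70.41, so the distance is √(dx²+dy²) ≈ 124.39.

≈ 124.4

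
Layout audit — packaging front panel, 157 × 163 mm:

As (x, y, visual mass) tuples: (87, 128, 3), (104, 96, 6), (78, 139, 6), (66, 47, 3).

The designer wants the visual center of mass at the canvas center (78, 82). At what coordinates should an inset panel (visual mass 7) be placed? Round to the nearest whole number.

(57, 16)

With the inset panel, Σw becomes 3 + 6 + 6 + 3 + 7 = 25.
Along x: (1551 + 7·x) / 25 = 78 (existing moment 3·87 + 6·104 + 6·78 + 3·66 = 1551) ⇒ x = (1950 − 1551) / 7 ≈ 57.00.
Along y: (1935 + 7·y) / 25 = 82 (existing moment 3·128 + 6·96 + 6·139 + 3·47 = 1935) ⇒ y = (2050 − 1935) / 7 ≈ 16.43.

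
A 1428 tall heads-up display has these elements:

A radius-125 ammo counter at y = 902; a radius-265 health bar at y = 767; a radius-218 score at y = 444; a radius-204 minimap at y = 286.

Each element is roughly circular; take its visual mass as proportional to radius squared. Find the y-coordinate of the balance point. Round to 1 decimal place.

r² weights: ammo counter 125² = 15625, health bar 265² = 70225, score 218² = 47524, minimap 204² = 41616. Total = 174990.
y: (15625·902 + 70225·767 + 47524·444 + 41616·286) / 174990 = 100959157 / 174990 ≈ 576.94

y ≈ 576.9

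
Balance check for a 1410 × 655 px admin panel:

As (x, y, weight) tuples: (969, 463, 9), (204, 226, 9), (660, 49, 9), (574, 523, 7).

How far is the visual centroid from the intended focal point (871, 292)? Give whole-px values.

≈ 268 px

Total weight = 9 + 9 + 9 + 7 = 34.
x: (9·969 + 9·204 + 9·660 + 7·574) / 34 = 20515 / 34 ≈ 603.38
y: (9·463 + 9·226 + 9·49 + 7·523) / 34 = 10303 / 34 ≈ 303.03
Offset from (871, 292): Δx ≈ -267.62, Δy ≈ 11.03; distance = √(Δx² + Δy²) ≈ 267.84.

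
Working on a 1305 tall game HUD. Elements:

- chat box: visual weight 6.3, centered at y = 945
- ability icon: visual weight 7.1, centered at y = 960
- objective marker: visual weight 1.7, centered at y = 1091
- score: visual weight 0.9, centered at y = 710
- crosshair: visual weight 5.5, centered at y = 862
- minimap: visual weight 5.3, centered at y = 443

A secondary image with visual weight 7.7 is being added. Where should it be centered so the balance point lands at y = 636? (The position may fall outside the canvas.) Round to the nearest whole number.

y ≈ -53

New total weight: (6.3 + 7.1 + 1.7 + 0.9 + 5.5 + 5.3) + 7.7 = 34.5.
y: need Σw·y = 34.5·636 = 21942.0. Existing = 6.3·945 + 7.1·960 + 1.7·1091 + 0.9·710 + 5.5·862 + 5.3·443 = 22352.1. Remainder -410.1 / 7.7 ≈ -53.26.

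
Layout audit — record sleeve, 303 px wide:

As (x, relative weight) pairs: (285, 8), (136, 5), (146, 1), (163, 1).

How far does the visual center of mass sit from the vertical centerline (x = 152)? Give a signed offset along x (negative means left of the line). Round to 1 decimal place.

≈ 65.9 px

Σw = 8 + 5 + 1 + 1 = 15.
Σw·x = 8·285 + 5·136 + 1·146 + 1·163 = 3269, so x̄ = 3269/15 ≈ 217.93.
Against x = 152, that's 217.93 − 152 = 65.93.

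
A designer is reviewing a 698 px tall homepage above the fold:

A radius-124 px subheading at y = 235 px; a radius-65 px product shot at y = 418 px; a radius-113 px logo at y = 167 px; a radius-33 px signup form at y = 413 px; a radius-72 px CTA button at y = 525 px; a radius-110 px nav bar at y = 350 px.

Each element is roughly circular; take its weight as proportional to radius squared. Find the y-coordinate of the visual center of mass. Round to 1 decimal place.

y ≈ 294.0

r² weights: subheading 124² = 15376, product shot 65² = 4225, logo 113² = 12769, signup form 33² = 1089, CTA button 72² = 5184, nav bar 110² = 12100. Total = 50743.
y: moment 14918190 / weight 50743 ≈ 294.00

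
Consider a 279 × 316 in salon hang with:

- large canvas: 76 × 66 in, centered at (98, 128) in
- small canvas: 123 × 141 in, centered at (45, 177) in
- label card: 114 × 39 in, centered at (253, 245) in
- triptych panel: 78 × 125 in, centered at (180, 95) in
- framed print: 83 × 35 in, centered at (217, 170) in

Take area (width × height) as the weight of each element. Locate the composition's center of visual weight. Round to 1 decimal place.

(121.2, 157.7)

Taking area as weight: large canvas 76·66 = 5016, small canvas 123·141 = 17343, label card 114·39 = 4446, triptych panel 78·125 = 9750, framed print 83·35 = 2905. Sum 39460.
x-moment: 5016·98 + 17343·45 + 4446·253 + 9750·180 + 2905·217 = 4782226; centroid 4782226/39460 ≈ 121.19.
y-moment: 5016·128 + 17343·177 + 4446·245 + 9750·95 + 2905·170 = 6221129; centroid 6221129/39460 ≈ 157.66.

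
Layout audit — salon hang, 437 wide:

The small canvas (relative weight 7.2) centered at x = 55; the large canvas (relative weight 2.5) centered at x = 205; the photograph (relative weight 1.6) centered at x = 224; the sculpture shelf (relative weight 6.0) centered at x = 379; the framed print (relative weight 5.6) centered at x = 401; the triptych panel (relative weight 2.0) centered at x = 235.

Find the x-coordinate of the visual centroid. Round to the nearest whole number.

x ≈ 251

Weights sum to 7.2 + 2.5 + 1.6 + 6.0 + 5.6 + 2.0 = 24.9.
x: (7.2·55 + 2.5·205 + 1.6·224 + 6.0·379 + 5.6·401 + 2.0·235) / 24.9 = 6256.5 / 24.9 ≈ 251.27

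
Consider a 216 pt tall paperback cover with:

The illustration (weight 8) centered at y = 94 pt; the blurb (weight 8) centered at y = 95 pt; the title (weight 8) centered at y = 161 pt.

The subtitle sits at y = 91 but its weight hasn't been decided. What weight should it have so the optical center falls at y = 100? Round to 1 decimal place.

Fixed elements: Σw = 8 + 8 + 8 = 24, Σw·y = 8·94 + 8·95 + 8·161 = 2800.
For the centroid to hit 100: (2800 + w·91) / (24 + w) = 100.
Solving: w = (100·24 − 2800) / (91 − 100) = -400 / -9 ≈ 44.44.

w ≈ 44.4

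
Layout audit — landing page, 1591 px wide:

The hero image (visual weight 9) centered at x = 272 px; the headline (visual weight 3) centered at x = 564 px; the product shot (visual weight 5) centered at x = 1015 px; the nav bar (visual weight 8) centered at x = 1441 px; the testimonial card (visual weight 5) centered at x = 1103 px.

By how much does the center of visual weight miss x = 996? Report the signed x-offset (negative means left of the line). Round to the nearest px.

Σw = 9 + 3 + 5 + 8 + 5 = 30.
x: (9·272 + 3·564 + 5·1015 + 8·1441 + 5·1103) / 30 = 26258 / 30 ≈ 875.27
Against x = 996, that's 875.27 − 996 = -120.73.

≈ -121 px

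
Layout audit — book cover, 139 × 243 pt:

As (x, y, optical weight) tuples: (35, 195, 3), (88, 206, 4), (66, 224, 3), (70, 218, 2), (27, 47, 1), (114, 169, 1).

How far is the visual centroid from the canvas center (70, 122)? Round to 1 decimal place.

≈ 73.3 pt

Total weight = 3 + 4 + 3 + 2 + 1 + 1 = 14.
x-moment: 3·35 + 4·88 + 3·66 + 2·70 + 1·27 + 1·114 = 936; centroid 936/14 ≈ 66.86.
y-moment: 3·195 + 4·206 + 3·224 + 2·218 + 1·47 + 1·169 = 2733; centroid 2733/14 ≈ 195.21.
Relative to (70, 122): Δ = (-3.14, 73.21); |Δ| = √(-3.14² + 73.21²) ≈ 73.28.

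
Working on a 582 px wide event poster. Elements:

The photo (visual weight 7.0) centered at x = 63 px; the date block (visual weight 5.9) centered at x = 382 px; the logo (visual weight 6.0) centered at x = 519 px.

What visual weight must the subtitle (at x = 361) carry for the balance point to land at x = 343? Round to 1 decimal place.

Fixed elements: Σw = 7.0 + 5.9 + 6.0 = 18.9, Σw·x = 7.0·63 + 5.9·382 + 6.0·519 = 5808.8.
Set Σw·x/Σw = 343: (5808.8 + 361w) = 343·(18.9 + w).
Rearranging, w·(361 − 343) = 343·18.9 − 5808.8 = 673.9, so w ≈ 673.9/18 = 37.44.

w ≈ 37.4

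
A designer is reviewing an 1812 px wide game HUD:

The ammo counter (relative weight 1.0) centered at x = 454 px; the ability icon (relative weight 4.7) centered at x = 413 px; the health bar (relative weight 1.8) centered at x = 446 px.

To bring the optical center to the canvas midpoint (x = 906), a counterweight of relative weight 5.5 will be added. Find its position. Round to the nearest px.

x ≈ 1560

With the counterweight, Σw becomes 1.0 + 4.7 + 1.8 + 5.5 = 13.0.
x: target moment 13.0×906 = 11778.0; current 1.0·454 + 4.7·413 + 1.8·446 = 3197.9; the counterweight supplies 8580.1, so x = 8580.1/5.5 ≈ 1560.02.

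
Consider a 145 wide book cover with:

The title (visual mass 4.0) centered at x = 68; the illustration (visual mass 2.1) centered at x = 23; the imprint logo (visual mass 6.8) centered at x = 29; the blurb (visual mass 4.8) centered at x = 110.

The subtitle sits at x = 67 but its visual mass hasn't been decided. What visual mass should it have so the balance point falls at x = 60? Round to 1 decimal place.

w ≈ 2.4

Existing Σw = 17.7 (4.0 + 2.1 + 6.8 + 4.8); existing moment 4.0·68 + 2.1·23 + 6.8·29 + 4.8·110 = 1045.5.
Set Σw·x/Σw = 60: (1045.5 + 67w) = 60·(17.7 + w).
Rearranging, w·(67 − 60) = 60·17.7 − 1045.5 = 16.5, so w ≈ 16.5/7 = 2.36.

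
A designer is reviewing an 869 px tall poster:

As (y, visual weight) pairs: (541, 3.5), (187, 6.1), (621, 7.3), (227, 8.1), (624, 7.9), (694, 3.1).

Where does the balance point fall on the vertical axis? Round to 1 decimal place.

y ≈ 458.0

Total weight = 3.5 + 6.1 + 7.3 + 8.1 + 7.9 + 3.1 = 36.0.
Σw·y = 3.5·541 + 6.1·187 + 7.3·621 + 8.1·227 + 7.9·624 + 3.1·694 = 16487.2, so ȳ = 16487.2/36.0 ≈ 457.98.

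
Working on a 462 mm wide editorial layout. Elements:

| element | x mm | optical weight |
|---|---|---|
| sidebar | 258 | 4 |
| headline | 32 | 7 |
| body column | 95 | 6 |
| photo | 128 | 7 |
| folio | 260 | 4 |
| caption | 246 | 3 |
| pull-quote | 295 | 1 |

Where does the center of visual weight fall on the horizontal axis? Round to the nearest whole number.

Weights sum to 4 + 7 + 6 + 7 + 4 + 3 + 1 = 32.
Σw·x = 4795; x̄ = 4795/32 ≈ 149.84.

x ≈ 150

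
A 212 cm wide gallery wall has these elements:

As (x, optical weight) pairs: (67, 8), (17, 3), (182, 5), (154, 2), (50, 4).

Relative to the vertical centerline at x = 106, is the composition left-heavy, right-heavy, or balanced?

left-heavy

Weights sum to 8 + 3 + 5 + 2 + 4 = 22.
x: (8·67 + 3·17 + 5·182 + 2·154 + 4·50) / 22 = 2005 / 22 ≈ 91.14
91.1 vs midline 106 → left-heavy.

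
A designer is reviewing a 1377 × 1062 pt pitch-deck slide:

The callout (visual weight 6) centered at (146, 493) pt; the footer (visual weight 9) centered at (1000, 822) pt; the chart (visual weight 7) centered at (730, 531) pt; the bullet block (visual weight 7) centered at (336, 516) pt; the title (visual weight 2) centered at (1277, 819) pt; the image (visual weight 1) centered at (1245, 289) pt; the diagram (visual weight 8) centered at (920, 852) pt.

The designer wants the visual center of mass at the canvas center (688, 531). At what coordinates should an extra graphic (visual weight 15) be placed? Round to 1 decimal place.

(622.9, 185.1)

After adding the extra graphic, total weight = 6 + 9 + 7 + 7 + 2 + 1 + 8 + 15 = 55.
x: target moment 55×688 = 37840; current 6·146 + 9·1000 + 7·730 + 7·336 + 2·1277 + 1·1245 + 8·920 = 28497; the extra graphic supplies 9343, so x = 9343/15 ≈ 622.87.
y: target moment 55×531 = 29205; current 6·493 + 9·822 + 7·531 + 7·516 + 2·819 + 1·289 + 8·852 = 26428; the extra graphic supplies 2777, so y = 2777/15 ≈ 185.13.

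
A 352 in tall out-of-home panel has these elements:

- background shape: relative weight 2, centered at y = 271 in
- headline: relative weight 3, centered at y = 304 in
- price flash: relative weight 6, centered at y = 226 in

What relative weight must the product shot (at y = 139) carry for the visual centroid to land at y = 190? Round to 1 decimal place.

Existing Σw = 11 (2 + 3 + 6); existing moment 2·271 + 3·304 + 6·226 = 2810.
Balance at y = 190 requires (2810 + w·139) / (11 + w) = 190.
Solving: w = (190·11 − 2810) / (139 − 190) = -720 / -51 ≈ 14.12.

w ≈ 14.1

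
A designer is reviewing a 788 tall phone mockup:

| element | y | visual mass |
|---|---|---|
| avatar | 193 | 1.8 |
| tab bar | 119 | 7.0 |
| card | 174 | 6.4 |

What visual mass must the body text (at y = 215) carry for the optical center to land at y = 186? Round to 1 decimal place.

Fixed elements: Σw = 1.8 + 7.0 + 6.4 = 15.2, Σw·y = 1.8·193 + 7.0·119 + 6.4·174 = 2294.0.
Balance at y = 186 requires (2294.0 + w·215) / (15.2 + w) = 186.
So w = (186·15.2 − 2294.0)/(215 − 186) = 533.2/29 ≈ 18.39.

w ≈ 18.4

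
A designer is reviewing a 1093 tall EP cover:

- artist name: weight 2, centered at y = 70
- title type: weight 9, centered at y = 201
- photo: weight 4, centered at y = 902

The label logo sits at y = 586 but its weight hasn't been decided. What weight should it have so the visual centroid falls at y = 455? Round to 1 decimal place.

w ≈ 9.7

Fixed elements: Σw = 2 + 9 + 4 = 15, Σw·y = 2·70 + 9·201 + 4·902 = 5557.
Set Σw·y/Σw = 455: (5557 + 586w) = 455·(15 + w).
Rearranging, w·(586 − 455) = 455·15 − 5557 = 1268, so w ≈ 1268/131 = 9.68.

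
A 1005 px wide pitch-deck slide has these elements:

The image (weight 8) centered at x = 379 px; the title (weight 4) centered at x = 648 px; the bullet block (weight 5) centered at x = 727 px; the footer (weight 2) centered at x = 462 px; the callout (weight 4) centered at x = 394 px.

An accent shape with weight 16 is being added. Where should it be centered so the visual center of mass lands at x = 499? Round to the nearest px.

New total weight: (8 + 4 + 5 + 2 + 4) + 16 = 39.
Along x: (11759 + 16·x) / 39 = 499 (existing moment 8·379 + 4·648 + 5·727 + 2·462 + 4·394 = 11759) ⇒ x = (19461 − 11759) / 16 ≈ 481.38.

x ≈ 481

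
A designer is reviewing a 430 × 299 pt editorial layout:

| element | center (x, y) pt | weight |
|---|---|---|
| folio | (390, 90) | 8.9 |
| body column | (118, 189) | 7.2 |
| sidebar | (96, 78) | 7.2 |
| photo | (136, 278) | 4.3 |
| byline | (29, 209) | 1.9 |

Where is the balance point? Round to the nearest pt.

(192, 146)

Σw = 8.9 + 7.2 + 7.2 + 4.3 + 1.9 = 29.5.
Σw·x = 8.9·390 + 7.2·118 + 7.2·96 + 4.3·136 + 1.9·29 = 5651.7, so x̄ = 5651.7/29.5 ≈ 191.58.
Σw·y = 8.9·90 + 7.2·189 + 7.2·78 + 4.3·278 + 1.9·209 = 4315.9, so ȳ = 4315.9/29.5 ≈ 146.30.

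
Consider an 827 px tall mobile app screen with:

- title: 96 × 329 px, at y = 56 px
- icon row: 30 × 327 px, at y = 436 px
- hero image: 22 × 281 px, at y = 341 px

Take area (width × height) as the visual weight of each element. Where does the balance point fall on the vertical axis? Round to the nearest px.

y ≈ 171

Areas → weights: title 96·329 = 31584, icon row 30·327 = 9810, hero image 22·281 = 6182; Σw = 47576.
Σw·y = 31584·56 + 9810·436 + 6182·341 = 8153926, so ȳ = 8153926/47576 ≈ 171.39.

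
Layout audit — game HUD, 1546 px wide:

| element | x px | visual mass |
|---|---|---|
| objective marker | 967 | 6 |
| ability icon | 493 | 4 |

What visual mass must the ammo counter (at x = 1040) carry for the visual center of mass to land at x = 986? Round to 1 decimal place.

w ≈ 38.6

Existing Σw = 10 (6 + 4); existing moment 6·967 + 4·493 = 7774.
Set Σw·x/Σw = 986: (7774 + 1040w) = 986·(10 + w).
Solving: w = (986·10 − 7774) / (1040 − 986) = 2086 / 54 ≈ 38.63.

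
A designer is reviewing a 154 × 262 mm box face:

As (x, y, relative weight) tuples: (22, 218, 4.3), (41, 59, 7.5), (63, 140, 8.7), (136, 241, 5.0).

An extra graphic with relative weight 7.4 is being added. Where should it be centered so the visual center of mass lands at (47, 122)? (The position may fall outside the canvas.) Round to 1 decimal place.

After adding the extra graphic, total weight = 4.3 + 7.5 + 8.7 + 5.0 + 7.4 = 32.9.
Along x: (1630.2 + 7.4·x) / 32.9 = 47 (existing moment 4.3·22 + 7.5·41 + 8.7·63 + 5.0·136 = 1630.2) ⇒ x = (1546.3 − 1630.2) / 7.4 ≈ -11.34.
Along y: (3802.9 + 7.4·y) / 32.9 = 122 (existing moment 4.3·218 + 7.5·59 + 8.7·140 + 5.0·241 = 3802.9) ⇒ y = (4013.8 − 3802.9) / 7.4 ≈ 28.50.

(-11.3, 28.5)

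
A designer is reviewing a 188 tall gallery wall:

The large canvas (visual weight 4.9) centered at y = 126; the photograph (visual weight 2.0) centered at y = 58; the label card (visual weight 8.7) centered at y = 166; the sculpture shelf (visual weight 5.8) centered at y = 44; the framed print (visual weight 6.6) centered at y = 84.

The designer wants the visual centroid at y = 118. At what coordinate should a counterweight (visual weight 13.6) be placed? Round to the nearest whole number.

With the counterweight, Σw becomes 4.9 + 2.0 + 8.7 + 5.8 + 6.6 + 13.6 = 41.6.
y: need Σw·y = 41.6·118 = 4908.8. Existing = 4.9·126 + 2.0·58 + 8.7·166 + 5.8·44 + 6.6·84 = 2987.2. Remainder 1921.6 / 13.6 ≈ 141.29.

y ≈ 141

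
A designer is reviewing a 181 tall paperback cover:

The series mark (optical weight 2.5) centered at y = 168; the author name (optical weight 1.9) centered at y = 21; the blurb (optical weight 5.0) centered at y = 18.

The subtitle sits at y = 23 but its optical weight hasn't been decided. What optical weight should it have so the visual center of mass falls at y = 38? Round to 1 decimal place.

w ≈ 12.8

Existing Σw = 9.4 (2.5 + 1.9 + 5.0); existing moment 2.5·168 + 1.9·21 + 5.0·18 = 549.9.
For the centroid to hit 38: (549.9 + w·23) / (9.4 + w) = 38.
Rearranging, w·(23 − 38) = 38·9.4 − 549.9 = -192.7, so w ≈ -192.7/-15 = 12.85.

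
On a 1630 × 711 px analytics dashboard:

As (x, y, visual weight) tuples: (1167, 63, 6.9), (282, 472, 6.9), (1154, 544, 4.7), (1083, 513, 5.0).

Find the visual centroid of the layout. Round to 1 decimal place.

Σw = 6.9 + 6.9 + 4.7 + 5.0 = 23.5.
x-moment: 6.9·1167 + 6.9·282 + 4.7·1154 + 5.0·1083 = 20836.9; centroid 20836.9/23.5 ≈ 886.68.
y-moment: 6.9·63 + 6.9·472 + 4.7·544 + 5.0·513 = 8813.3; centroid 8813.3/23.5 ≈ 375.03.

(886.7, 375.0)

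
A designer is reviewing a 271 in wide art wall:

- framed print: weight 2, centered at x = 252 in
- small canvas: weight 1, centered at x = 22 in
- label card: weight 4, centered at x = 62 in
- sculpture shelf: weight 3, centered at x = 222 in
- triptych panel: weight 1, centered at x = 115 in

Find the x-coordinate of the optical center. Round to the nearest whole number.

x ≈ 141

Weights sum to 2 + 1 + 4 + 3 + 1 = 11.
x-moment: 2·252 + 1·22 + 4·62 + 3·222 + 1·115 = 1555; centroid 1555/11 ≈ 141.36.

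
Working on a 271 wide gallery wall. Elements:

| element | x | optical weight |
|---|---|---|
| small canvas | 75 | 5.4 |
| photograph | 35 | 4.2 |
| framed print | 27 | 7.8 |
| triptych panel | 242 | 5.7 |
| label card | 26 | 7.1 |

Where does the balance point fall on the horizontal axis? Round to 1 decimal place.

x ≈ 77.0

Weights sum to 5.4 + 4.2 + 7.8 + 5.7 + 7.1 = 30.2.
x-moment: 5.4·75 + 4.2·35 + 7.8·27 + 5.7·242 + 7.1·26 = 2326.6; centroid 2326.6/30.2 ≈ 77.04.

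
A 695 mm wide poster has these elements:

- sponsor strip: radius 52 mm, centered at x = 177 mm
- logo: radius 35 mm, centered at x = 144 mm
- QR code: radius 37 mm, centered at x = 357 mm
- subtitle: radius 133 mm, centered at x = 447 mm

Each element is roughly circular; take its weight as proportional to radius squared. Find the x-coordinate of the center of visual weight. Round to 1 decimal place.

r² weights: sponsor strip 52² = 2704, logo 35² = 1225, QR code 37² = 1369, subtitle 133² = 17689. Total = 22987.
x-moment: 2704·177 + 1225·144 + 1369·357 + 17689·447 = 9050724; centroid 9050724/22987 ≈ 393.73.

x ≈ 393.7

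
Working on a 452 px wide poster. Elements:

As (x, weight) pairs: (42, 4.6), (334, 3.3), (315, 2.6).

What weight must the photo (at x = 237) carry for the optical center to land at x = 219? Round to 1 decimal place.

Fixed elements: Σw = 4.6 + 3.3 + 2.6 = 10.5, Σw·x = 4.6·42 + 3.3·334 + 2.6·315 = 2114.4.
For the centroid to hit 219: (2114.4 + w·237) / (10.5 + w) = 219.
Rearranging, w·(237 − 219) = 219·10.5 − 2114.4 = 185.1, so w ≈ 185.1/18 = 10.28.

w ≈ 10.3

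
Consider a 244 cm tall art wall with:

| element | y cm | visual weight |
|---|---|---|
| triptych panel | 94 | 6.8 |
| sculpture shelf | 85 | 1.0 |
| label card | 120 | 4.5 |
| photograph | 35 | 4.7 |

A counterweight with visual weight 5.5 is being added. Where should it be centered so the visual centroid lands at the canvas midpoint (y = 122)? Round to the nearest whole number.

After adding the counterweight, total weight = 6.8 + 1.0 + 4.5 + 4.7 + 5.5 = 22.5.
y: need Σw·y = 22.5·122 = 2745.0. Existing = 6.8·94 + 1.0·85 + 4.5·120 + 4.7·35 = 1428.7. Remainder 1316.3 / 5.5 ≈ 239.33.

y ≈ 239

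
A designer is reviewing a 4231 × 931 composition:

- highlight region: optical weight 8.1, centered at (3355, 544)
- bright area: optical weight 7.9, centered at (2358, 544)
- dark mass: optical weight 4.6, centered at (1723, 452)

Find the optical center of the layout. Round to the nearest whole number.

Weights sum to 8.1 + 7.9 + 4.6 = 20.6.
x: (8.1·3355 + 7.9·2358 + 4.6·1723) / 20.6 = 53729.5 / 20.6 ≈ 2608.23
y: (8.1·544 + 7.9·544 + 4.6·452) / 20.6 = 10783.2 / 20.6 ≈ 523.46

(2608, 523)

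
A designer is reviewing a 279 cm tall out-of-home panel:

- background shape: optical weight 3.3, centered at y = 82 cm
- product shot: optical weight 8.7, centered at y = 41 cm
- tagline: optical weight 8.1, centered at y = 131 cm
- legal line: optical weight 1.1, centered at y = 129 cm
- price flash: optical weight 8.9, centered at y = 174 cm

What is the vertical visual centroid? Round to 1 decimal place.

Σw = 3.3 + 8.7 + 8.1 + 1.1 + 8.9 = 30.1.
y: (3.3·82 + 8.7·41 + 8.1·131 + 1.1·129 + 8.9·174) / 30.1 = 3378.9 / 30.1 ≈ 112.26

y ≈ 112.3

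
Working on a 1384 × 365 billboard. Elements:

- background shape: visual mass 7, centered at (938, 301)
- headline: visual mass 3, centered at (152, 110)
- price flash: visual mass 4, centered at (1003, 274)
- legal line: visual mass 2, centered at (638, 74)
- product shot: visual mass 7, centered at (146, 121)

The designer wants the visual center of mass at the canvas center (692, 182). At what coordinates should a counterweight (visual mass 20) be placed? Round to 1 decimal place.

New total weight: (7 + 3 + 4 + 2 + 7) + 20 = 43.
x: target moment 43×692 = 29756; current 7·938 + 3·152 + 4·1003 + 2·638 + 7·146 = 13332; the counterweight supplies 16424, so x = 16424/20 ≈ 821.20.
y: target moment 43×182 = 7826; current 7·301 + 3·110 + 4·274 + 2·74 + 7·121 = 4528; the counterweight supplies 3298, so y = 3298/20 ≈ 164.90.

(821.2, 164.9)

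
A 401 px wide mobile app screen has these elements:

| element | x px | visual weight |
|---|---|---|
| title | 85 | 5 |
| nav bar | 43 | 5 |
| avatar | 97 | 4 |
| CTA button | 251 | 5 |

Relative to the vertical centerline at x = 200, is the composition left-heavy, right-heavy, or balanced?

Total weight = 5 + 5 + 4 + 5 = 19.
x-moment: 5·85 + 5·43 + 4·97 + 5·251 = 2283; centroid 2283/19 ≈ 120.16.
Since 120.2 is left of 200, the composition reads left-heavy.

left-heavy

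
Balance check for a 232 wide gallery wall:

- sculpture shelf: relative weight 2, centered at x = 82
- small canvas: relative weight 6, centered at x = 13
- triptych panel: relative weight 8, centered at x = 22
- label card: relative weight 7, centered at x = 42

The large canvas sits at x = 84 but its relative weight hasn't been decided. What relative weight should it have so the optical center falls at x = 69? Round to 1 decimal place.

w ≈ 58.3

Existing Σw = 23 (2 + 6 + 8 + 7); existing moment 2·82 + 6·13 + 8·22 + 7·42 = 712.
Set Σw·x/Σw = 69: (712 + 84w) = 69·(23 + w).
Solving: w = (69·23 − 712) / (84 − 69) = 875 / 15 ≈ 58.33.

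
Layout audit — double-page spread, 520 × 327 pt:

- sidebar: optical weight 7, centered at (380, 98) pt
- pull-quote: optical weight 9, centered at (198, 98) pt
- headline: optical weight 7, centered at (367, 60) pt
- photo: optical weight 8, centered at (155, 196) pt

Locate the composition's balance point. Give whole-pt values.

Σw = 7 + 9 + 7 + 8 = 31.
x: (7·380 + 9·198 + 7·367 + 8·155) / 31 = 8251 / 31 ≈ 266.16
y: (7·98 + 9·98 + 7·60 + 8·196) / 31 = 3556 / 31 ≈ 114.71

(266, 115)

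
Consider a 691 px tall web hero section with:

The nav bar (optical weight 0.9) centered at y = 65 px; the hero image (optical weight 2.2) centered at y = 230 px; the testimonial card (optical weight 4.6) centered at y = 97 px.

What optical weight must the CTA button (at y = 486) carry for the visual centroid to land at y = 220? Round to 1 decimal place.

Existing Σw = 7.7 (0.9 + 2.2 + 4.6); existing moment 0.9·65 + 2.2·230 + 4.6·97 = 1010.7.
Set Σw·y/Σw = 220: (1010.7 + 486w) = 220·(7.7 + w).
So w = (220·7.7 − 1010.7)/(486 − 220) = 683.3/266 ≈ 2.57.

w ≈ 2.6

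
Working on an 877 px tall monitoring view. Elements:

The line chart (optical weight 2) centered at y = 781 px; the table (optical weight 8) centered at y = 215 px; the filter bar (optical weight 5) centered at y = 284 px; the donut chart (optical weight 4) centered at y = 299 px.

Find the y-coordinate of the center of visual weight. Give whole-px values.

Weights sum to 2 + 8 + 5 + 4 = 19.
y: (2·781 + 8·215 + 5·284 + 4·299) / 19 = 5898 / 19 ≈ 310.42

y ≈ 310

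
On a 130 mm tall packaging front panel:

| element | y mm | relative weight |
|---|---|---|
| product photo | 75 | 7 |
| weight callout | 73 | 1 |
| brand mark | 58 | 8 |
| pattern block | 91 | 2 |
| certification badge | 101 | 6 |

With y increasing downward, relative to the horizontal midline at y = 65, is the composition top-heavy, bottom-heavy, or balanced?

Σw = 7 + 1 + 8 + 2 + 6 = 24.
y-moment: 7·75 + 1·73 + 8·58 + 2·91 + 6·101 = 1850; centroid 1850/24 ≈ 77.08.
Since 77.1 is below (larger y than) 65, the composition reads bottom-heavy.

bottom-heavy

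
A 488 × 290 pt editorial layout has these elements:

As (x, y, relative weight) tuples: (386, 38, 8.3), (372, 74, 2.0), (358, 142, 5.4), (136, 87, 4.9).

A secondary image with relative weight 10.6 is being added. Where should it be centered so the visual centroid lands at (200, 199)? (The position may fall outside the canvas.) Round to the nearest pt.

(-29, 429)

With the secondary image, Σw becomes 8.3 + 2.0 + 5.4 + 4.9 + 10.6 = 31.2.
Along x: (6547.4 + 10.6·x) / 31.2 = 200 (existing moment 8.3·386 + 2.0·372 + 5.4·358 + 4.9·136 = 6547.4) ⇒ x = (6240.0 − 6547.4) / 10.6 ≈ -29.00.
Along y: (1656.5 + 10.6·y) / 31.2 = 199 (existing moment 8.3·38 + 2.0·74 + 5.4·142 + 4.9·87 = 1656.5) ⇒ y = (6208.8 − 1656.5) / 10.6 ≈ 429.46.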